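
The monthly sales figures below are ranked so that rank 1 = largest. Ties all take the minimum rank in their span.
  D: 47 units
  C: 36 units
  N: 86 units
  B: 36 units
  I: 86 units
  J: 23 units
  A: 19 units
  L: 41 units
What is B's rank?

Sorted (descending): 86, 86, 47, 41, 36, 36, 23, 19
The 2 values of 86 occupy positions 1–2 → each gets rank 1.
The 2 values of 36 occupy positions 5–6 → each gets rank 5.
B has value 36 units → rank 5.

5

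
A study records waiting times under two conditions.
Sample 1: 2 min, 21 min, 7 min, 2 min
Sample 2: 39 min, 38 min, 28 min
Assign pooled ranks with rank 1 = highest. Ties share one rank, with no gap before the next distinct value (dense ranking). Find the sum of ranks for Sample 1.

21

Sorted (descending): 39, 38, 28, 21, 7, 2, 2
The 2 values of 2 share dense rank 6.
Remaining distinct values take the next consecutive integers.
Sample 1 values → pooled ranks: 2→6, 21→4, 7→5, 2→6
Rank sum = 6 + 4 + 5 + 6 = 21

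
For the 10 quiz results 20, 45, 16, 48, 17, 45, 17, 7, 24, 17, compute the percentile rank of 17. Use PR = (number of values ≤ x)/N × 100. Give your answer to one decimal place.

50.0

N = 10.
Strictly below 17: 2. Equal to 17: 3.
PR = 5/10 × 100 = 50.0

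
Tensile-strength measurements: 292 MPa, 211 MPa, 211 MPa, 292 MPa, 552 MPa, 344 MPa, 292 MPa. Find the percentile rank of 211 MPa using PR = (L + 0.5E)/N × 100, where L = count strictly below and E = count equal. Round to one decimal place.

14.3

N = 7.
Strictly below 211: 0. Equal to 211: 2.
PR = (0 + 0.5·2)/7 × 100 = 14.3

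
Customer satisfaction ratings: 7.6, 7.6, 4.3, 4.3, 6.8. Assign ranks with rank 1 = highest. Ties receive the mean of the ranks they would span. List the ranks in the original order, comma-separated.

1.5, 1.5, 4.5, 4.5, 3

Sorted (descending): 7.6, 7.6, 6.8, 4.3, 4.3
The 2 values of 7.6 occupy positions 1–2 → average rank (1+2)/2 = 1.5.
The 2 values of 4.3 occupy positions 4–5 → average rank (4+5)/2 = 4.5.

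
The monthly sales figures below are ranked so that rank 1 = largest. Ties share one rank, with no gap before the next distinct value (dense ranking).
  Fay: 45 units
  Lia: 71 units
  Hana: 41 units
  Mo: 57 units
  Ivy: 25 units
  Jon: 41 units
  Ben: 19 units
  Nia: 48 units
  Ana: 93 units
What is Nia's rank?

4

Sorted (descending): 93, 71, 57, 48, 45, 41, 41, 25, 19
The 2 values of 41 share dense rank 6.
Remaining distinct values take the next consecutive integers.
Nia has value 48 units → rank 4.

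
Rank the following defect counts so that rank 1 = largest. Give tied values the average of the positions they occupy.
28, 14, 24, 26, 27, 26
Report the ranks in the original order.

Sorted (descending): 28, 27, 26, 26, 24, 14
The 2 values of 26 occupy positions 3–4 → average rank (3+4)/2 = 3.5.

1, 6, 5, 3.5, 2, 3.5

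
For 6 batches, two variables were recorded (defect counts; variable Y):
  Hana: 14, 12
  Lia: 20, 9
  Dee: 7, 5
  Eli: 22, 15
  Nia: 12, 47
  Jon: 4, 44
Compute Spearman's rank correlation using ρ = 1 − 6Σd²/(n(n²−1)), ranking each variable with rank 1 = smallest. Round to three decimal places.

-0.143

Ranks of variable 1: 4, 5, 2, 6, 3, 1
Ranks of variable 2: 3, 2, 1, 4, 6, 5
d = r₁ − r₂: 1, 3, 1, 2, -3, -4
d²: 1, 9, 1, 4, 9, 16; Σd² = 40
ρ = 1 − 6·40/(6·35) = 1 − 240/210 = -0.143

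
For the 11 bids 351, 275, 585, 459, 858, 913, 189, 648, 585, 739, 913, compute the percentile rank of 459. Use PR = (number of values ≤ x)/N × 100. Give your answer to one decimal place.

36.4

N = 11.
Strictly below 459: 3. Equal to 459: 1.
PR = 4/11 × 100 = 36.4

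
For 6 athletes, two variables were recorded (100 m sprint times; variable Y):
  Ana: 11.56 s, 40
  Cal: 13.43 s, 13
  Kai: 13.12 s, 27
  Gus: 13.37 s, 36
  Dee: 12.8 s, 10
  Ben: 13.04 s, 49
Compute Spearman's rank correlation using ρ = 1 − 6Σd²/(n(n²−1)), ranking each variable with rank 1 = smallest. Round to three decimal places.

Ranks of variable 1: 1, 6, 4, 5, 2, 3
Ranks of variable 2: 5, 2, 3, 4, 1, 6
d = r₁ − r₂: -4, 4, 1, 1, 1, -3
d²: 16, 16, 1, 1, 1, 9; Σd² = 44
ρ = 1 − 6·44/(6·35) = 1 − 264/210 = -0.257

-0.257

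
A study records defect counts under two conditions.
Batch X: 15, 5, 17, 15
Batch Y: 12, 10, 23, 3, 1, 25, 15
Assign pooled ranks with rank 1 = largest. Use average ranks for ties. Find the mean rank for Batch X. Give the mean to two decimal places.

5.50

Sorted (descending): 25, 23, 17, 15, 15, 15, 12, 10, 5, 3, 1
The 3 values of 15 occupy positions 4–6 → average rank 5.
Batch X values → pooled ranks: 15→5, 5→9, 17→3, 15→5
Mean rank = (5 + 9 + 3 + 5) / 4 = 5.50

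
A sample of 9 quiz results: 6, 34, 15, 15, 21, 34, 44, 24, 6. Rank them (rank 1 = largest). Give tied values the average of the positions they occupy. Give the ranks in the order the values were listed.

8.5, 2.5, 6.5, 6.5, 5, 2.5, 1, 4, 8.5

Sorted (descending): 44, 34, 34, 24, 21, 15, 15, 6, 6
The 2 values of 34 occupy positions 2–3 → average rank (2+3)/2 = 2.5.
The 2 values of 15 occupy positions 6–7 → average rank (6+7)/2 = 6.5.
The 2 values of 6 occupy positions 8–9 → average rank (8+9)/2 = 8.5.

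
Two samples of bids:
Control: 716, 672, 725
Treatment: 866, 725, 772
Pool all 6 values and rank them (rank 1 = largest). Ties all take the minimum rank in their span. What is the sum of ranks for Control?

14

Sorted (descending): 866, 772, 725, 725, 716, 672
The 2 values of 725 occupy positions 3–4 → each gets rank 3.
Control values → pooled ranks: 716→5, 672→6, 725→3
Rank sum = 5 + 6 + 3 = 14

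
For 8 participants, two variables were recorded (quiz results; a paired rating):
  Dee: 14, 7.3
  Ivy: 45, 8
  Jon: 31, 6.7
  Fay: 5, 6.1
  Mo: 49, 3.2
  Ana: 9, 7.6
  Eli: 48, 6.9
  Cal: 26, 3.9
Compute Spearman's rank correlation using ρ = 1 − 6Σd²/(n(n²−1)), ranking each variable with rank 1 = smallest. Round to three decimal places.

Ranks of variable 1: 3, 6, 5, 1, 8, 2, 7, 4
Ranks of variable 2: 6, 8, 4, 3, 1, 7, 5, 2
d = r₁ − r₂: -3, -2, 1, -2, 7, -5, 2, 2
d²: 9, 4, 1, 4, 49, 25, 4, 4; Σd² = 100
ρ = 1 − 6·100/(8·63) = 1 − 600/504 = -0.190

-0.190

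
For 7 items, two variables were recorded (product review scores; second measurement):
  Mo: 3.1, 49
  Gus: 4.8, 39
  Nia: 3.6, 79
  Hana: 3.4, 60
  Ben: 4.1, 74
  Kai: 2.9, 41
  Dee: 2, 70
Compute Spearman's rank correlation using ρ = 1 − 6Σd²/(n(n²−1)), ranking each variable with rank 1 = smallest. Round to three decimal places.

0.000

Ranks of variable 1: 3, 7, 5, 4, 6, 2, 1
Ranks of variable 2: 3, 1, 7, 4, 6, 2, 5
d = r₁ − r₂: 0, 6, -2, 0, 0, 0, -4
d²: 0, 36, 4, 0, 0, 0, 16; Σd² = 56
ρ = 1 − 6·56/(7·48) = 1 − 336/336 = 0.000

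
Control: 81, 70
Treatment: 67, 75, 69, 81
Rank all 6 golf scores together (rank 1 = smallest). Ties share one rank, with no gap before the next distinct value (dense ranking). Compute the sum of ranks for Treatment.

Sorted (ascending): 67, 69, 70, 75, 81, 81
The 2 values of 81 share dense rank 5.
Remaining distinct values take the next consecutive integers.
Treatment values → pooled ranks: 67→1, 75→4, 69→2, 81→5
Rank sum = 1 + 4 + 2 + 5 = 12

12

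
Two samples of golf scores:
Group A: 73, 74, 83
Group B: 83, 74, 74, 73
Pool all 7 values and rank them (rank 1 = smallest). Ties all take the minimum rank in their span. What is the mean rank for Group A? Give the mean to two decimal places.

3.33

Sorted (ascending): 73, 73, 74, 74, 74, 83, 83
The 2 values of 73 occupy positions 1–2 → each gets rank 1.
The 3 values of 74 occupy positions 3–5 → each gets rank 3.
The 2 values of 83 occupy positions 6–7 → each gets rank 6.
Group A values → pooled ranks: 73→1, 74→3, 83→6
Mean rank = (1 + 3 + 6) / 3 = 3.33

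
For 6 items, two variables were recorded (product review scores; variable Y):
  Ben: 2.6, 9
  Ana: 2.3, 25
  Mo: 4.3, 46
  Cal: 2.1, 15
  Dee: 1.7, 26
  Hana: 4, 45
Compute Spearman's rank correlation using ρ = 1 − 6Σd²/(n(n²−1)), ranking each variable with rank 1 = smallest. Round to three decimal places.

Ranks of variable 1: 4, 3, 6, 2, 1, 5
Ranks of variable 2: 1, 3, 6, 2, 4, 5
d = r₁ − r₂: 3, 0, 0, 0, -3, 0
d²: 9, 0, 0, 0, 9, 0; Σd² = 18
ρ = 1 − 6·18/(6·35) = 1 − 108/210 = 0.486

0.486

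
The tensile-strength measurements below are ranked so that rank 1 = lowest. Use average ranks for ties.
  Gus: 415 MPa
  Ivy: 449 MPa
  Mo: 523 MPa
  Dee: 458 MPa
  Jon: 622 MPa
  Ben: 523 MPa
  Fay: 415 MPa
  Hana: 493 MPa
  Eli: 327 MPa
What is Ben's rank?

7.5

Sorted (ascending): 327, 415, 415, 449, 458, 493, 523, 523, 622
The 2 values of 415 occupy positions 2–3 → average rank (2+3)/2 = 2.5.
The 2 values of 523 occupy positions 7–8 → average rank (7+8)/2 = 7.5.
Ben has value 523 MPa → rank 7.5.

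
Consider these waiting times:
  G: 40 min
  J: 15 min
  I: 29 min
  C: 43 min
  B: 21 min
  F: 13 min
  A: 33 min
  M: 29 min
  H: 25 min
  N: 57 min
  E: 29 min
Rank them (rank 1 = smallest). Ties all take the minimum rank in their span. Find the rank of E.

5

Sorted (ascending): 13, 15, 21, 25, 29, 29, 29, 33, 40, 43, 57
The 3 values of 29 occupy positions 5–7 → each gets rank 5.
E has value 29 min → rank 5.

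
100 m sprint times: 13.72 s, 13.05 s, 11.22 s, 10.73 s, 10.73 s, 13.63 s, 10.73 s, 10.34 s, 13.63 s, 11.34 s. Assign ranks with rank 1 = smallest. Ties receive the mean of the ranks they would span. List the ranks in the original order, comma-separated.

10, 7, 5, 3, 3, 8.5, 3, 1, 8.5, 6

Sorted (ascending): 10.34, 10.73, 10.73, 10.73, 11.22, 11.34, 13.05, 13.63, 13.63, 13.72
The 3 values of 10.73 occupy positions 2–4 → average rank 3.
The 2 values of 13.63 occupy positions 8–9 → average rank (8+9)/2 = 8.5.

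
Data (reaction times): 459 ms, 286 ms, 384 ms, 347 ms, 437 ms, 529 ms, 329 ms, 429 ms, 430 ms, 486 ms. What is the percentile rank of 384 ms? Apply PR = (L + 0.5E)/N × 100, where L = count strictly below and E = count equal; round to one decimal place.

35.0

N = 10.
Strictly below 384: 3. Equal to 384: 1.
PR = (3 + 0.5·1)/10 × 100 = 35.0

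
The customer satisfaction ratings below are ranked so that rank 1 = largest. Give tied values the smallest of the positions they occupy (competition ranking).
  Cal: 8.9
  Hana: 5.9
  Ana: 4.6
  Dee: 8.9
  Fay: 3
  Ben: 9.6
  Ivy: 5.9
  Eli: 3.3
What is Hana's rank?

4

Sorted (descending): 9.6, 8.9, 8.9, 5.9, 5.9, 4.6, 3.3, 3
The 2 values of 8.9 occupy positions 2–3 → each gets rank 2.
The 2 values of 5.9 occupy positions 4–5 → each gets rank 4.
Hana has value 5.9 → rank 4.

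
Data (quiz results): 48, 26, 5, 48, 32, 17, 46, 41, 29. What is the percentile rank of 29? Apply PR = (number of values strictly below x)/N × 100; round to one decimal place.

N = 9.
Strictly below 29: 3. Equal to 29: 1.
PR = 3/9 × 100 = 33.3

33.3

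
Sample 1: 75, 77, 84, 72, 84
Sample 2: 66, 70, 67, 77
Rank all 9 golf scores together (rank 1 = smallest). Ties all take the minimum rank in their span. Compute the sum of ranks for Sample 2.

Sorted (ascending): 66, 67, 70, 72, 75, 77, 77, 84, 84
The 2 values of 77 occupy positions 6–7 → each gets rank 6.
The 2 values of 84 occupy positions 8–9 → each gets rank 8.
Sample 2 values → pooled ranks: 66→1, 70→3, 67→2, 77→6
Rank sum = 1 + 3 + 2 + 6 = 12

12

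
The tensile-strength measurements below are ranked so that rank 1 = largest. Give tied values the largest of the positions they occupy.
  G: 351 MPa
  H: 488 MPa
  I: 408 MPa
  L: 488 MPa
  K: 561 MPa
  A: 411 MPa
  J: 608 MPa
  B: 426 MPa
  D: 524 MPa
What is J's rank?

Sorted (descending): 608, 561, 524, 488, 488, 426, 411, 408, 351
The 2 values of 488 occupy positions 4–5 → each gets rank 5.
J has value 608 MPa → rank 1.

1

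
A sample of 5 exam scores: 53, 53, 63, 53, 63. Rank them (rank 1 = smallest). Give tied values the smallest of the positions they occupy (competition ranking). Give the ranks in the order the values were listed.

1, 1, 4, 1, 4

Sorted (ascending): 53, 53, 53, 63, 63
The 3 values of 53 occupy positions 1–3 → each gets rank 1.
The 2 values of 63 occupy positions 4–5 → each gets rank 4.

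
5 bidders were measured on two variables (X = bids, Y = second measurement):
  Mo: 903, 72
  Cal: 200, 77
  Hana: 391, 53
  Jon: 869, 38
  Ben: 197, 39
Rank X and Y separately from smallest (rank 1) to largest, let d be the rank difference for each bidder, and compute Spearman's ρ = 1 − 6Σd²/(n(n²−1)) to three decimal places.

Ranks of variable 1: 5, 2, 3, 4, 1
Ranks of variable 2: 4, 5, 3, 1, 2
d = r₁ − r₂: 1, -3, 0, 3, -1
d²: 1, 9, 0, 9, 1; Σd² = 20
ρ = 1 − 6·20/(5·24) = 1 − 120/120 = 0.000

0.000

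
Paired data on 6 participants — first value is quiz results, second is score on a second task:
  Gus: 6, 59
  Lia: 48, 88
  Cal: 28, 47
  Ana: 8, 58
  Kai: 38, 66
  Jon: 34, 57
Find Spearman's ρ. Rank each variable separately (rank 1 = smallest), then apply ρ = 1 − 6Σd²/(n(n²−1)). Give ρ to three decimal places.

Ranks of variable 1: 1, 6, 3, 2, 5, 4
Ranks of variable 2: 4, 6, 1, 3, 5, 2
d = r₁ − r₂: -3, 0, 2, -1, 0, 2
d²: 9, 0, 4, 1, 0, 4; Σd² = 18
ρ = 1 − 6·18/(6·35) = 1 − 108/210 = 0.486

0.486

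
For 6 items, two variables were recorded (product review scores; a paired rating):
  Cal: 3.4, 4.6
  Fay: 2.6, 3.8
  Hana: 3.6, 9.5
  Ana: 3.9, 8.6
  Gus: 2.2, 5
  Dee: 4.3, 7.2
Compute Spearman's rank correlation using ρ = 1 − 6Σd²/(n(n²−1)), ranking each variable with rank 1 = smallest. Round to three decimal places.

Ranks of variable 1: 3, 2, 4, 5, 1, 6
Ranks of variable 2: 2, 1, 6, 5, 3, 4
d = r₁ − r₂: 1, 1, -2, 0, -2, 2
d²: 1, 1, 4, 0, 4, 4; Σd² = 14
ρ = 1 − 6·14/(6·35) = 1 − 84/210 = 0.600

0.600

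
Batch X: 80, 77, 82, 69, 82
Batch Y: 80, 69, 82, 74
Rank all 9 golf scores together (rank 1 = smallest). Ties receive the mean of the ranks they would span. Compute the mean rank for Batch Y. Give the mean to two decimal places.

4.50

Sorted (ascending): 69, 69, 74, 77, 80, 80, 82, 82, 82
The 2 values of 69 occupy positions 1–2 → average rank (1+2)/2 = 1.5.
The 2 values of 80 occupy positions 5–6 → average rank (5+6)/2 = 5.5.
The 3 values of 82 occupy positions 7–9 → average rank 8.
Batch Y values → pooled ranks: 80→5.5, 69→1.5, 82→8, 74→3
Mean rank = (5.5 + 1.5 + 8 + 3) / 4 = 4.50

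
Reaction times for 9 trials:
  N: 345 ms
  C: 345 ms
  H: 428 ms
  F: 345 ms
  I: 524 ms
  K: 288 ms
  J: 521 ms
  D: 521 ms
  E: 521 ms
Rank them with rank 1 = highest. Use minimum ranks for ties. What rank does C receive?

6

Sorted (descending): 524, 521, 521, 521, 428, 345, 345, 345, 288
The 3 values of 521 occupy positions 2–4 → each gets rank 2.
The 3 values of 345 occupy positions 6–8 → each gets rank 6.
C has value 345 ms → rank 6.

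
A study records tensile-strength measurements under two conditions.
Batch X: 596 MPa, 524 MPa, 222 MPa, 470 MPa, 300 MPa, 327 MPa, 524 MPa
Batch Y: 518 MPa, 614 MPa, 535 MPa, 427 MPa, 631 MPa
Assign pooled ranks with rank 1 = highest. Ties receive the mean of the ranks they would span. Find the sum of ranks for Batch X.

55

Sorted (descending): 631, 614, 596, 535, 524, 524, 518, 470, 427, 327, 300, 222
The 2 values of 524 occupy positions 5–6 → average rank (5+6)/2 = 5.5.
Batch X values → pooled ranks: 596→3, 524→5.5, 222→12, 470→8, 300→11, 327→10, 524→5.5
Rank sum = 3 + 5.5 + 12 + 8 + 11 + 10 + 5.5 = 55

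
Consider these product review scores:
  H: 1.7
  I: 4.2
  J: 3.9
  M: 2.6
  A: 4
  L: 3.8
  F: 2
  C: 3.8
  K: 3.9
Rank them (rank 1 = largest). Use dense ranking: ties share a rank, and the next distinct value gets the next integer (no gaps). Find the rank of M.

Sorted (descending): 4.2, 4, 3.9, 3.9, 3.8, 3.8, 2.6, 2, 1.7
The 2 values of 3.9 share dense rank 3.
The 2 values of 3.8 share dense rank 4.
Remaining distinct values take the next consecutive integers.
M has value 2.6 → rank 5.

5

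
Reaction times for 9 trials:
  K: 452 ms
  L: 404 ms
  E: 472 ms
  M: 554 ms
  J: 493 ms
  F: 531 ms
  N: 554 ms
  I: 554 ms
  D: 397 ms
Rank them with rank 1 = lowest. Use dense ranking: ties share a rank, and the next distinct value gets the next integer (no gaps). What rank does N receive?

7

Sorted (ascending): 397, 404, 452, 472, 493, 531, 554, 554, 554
The 3 values of 554 share dense rank 7.
Remaining distinct values take the next consecutive integers.
N has value 554 ms → rank 7.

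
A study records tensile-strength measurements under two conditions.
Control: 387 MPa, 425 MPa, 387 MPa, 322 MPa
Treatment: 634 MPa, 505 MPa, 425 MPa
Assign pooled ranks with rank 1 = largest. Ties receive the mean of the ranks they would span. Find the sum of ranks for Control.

Sorted (descending): 634, 505, 425, 425, 387, 387, 322
The 2 values of 425 occupy positions 3–4 → average rank (3+4)/2 = 3.5.
The 2 values of 387 occupy positions 5–6 → average rank (5+6)/2 = 5.5.
Control values → pooled ranks: 387→5.5, 425→3.5, 387→5.5, 322→7
Rank sum = 5.5 + 3.5 + 5.5 + 7 = 21.5

21.5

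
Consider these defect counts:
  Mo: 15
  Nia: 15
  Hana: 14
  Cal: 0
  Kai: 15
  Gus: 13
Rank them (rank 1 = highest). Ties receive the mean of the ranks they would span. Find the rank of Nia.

2

Sorted (descending): 15, 15, 15, 14, 13, 0
The 3 values of 15 occupy positions 1–3 → average rank 2.
Nia has value 15 → rank 2.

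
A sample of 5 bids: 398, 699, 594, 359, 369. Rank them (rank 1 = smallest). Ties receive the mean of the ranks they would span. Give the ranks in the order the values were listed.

3, 5, 4, 1, 2

Sorted (ascending): 359, 369, 398, 594, 699
No ties — each value takes its position as its rank.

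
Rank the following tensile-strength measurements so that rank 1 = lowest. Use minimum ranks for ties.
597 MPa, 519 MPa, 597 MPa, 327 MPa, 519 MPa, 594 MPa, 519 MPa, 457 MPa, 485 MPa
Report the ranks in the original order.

8, 4, 8, 1, 4, 7, 4, 2, 3

Sorted (ascending): 327, 457, 485, 519, 519, 519, 594, 597, 597
The 3 values of 519 occupy positions 4–6 → each gets rank 4.
The 2 values of 597 occupy positions 8–9 → each gets rank 8.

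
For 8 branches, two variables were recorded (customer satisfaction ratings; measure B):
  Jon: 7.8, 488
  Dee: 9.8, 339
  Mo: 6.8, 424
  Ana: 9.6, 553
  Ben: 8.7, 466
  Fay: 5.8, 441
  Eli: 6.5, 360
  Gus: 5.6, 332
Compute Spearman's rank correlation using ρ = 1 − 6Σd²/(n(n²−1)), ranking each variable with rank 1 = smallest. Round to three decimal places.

Ranks of variable 1: 5, 8, 4, 7, 6, 2, 3, 1
Ranks of variable 2: 7, 2, 4, 8, 6, 5, 3, 1
d = r₁ − r₂: -2, 6, 0, -1, 0, -3, 0, 0
d²: 4, 36, 0, 1, 0, 9, 0, 0; Σd² = 50
ρ = 1 − 6·50/(8·63) = 1 − 300/504 = 0.405

0.405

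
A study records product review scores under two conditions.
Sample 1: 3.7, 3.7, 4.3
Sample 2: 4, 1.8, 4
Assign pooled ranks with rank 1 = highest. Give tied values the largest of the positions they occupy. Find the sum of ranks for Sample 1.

Sorted (descending): 4.3, 4, 4, 3.7, 3.7, 1.8
The 2 values of 4 occupy positions 2–3 → each gets rank 3.
The 2 values of 3.7 occupy positions 4–5 → each gets rank 5.
Sample 1 values → pooled ranks: 3.7→5, 3.7→5, 4.3→1
Rank sum = 5 + 5 + 1 = 11

11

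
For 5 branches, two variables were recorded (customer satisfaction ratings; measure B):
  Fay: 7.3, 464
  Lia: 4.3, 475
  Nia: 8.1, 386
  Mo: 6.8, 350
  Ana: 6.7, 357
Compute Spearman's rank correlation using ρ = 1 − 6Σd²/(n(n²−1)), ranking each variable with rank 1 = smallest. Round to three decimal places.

-0.200

Ranks of variable 1: 4, 1, 5, 3, 2
Ranks of variable 2: 4, 5, 3, 1, 2
d = r₁ − r₂: 0, -4, 2, 2, 0
d²: 0, 16, 4, 4, 0; Σd² = 24
ρ = 1 − 6·24/(5·24) = 1 − 144/120 = -0.200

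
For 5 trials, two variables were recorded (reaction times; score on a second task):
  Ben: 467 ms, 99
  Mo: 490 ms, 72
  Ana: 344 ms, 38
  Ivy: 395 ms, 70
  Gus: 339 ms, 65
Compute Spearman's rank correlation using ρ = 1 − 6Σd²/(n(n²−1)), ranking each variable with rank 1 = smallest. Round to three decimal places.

Ranks of variable 1: 4, 5, 2, 3, 1
Ranks of variable 2: 5, 4, 1, 3, 2
d = r₁ − r₂: -1, 1, 1, 0, -1
d²: 1, 1, 1, 0, 1; Σd² = 4
ρ = 1 − 6·4/(5·24) = 1 − 24/120 = 0.800

0.800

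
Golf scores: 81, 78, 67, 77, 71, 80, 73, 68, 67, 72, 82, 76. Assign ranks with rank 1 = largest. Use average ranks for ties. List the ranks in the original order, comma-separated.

2, 4, 11.5, 5, 9, 3, 7, 10, 11.5, 8, 1, 6

Sorted (descending): 82, 81, 80, 78, 77, 76, 73, 72, 71, 68, 67, 67
The 2 values of 67 occupy positions 11–12 → average rank (11+12)/2 = 11.5.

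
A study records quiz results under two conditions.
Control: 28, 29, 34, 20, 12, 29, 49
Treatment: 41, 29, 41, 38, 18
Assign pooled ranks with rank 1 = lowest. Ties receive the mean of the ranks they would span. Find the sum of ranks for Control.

Sorted (ascending): 12, 18, 20, 28, 29, 29, 29, 34, 38, 41, 41, 49
The 3 values of 29 occupy positions 5–7 → average rank 6.
The 2 values of 41 occupy positions 10–11 → average rank (10+11)/2 = 10.5.
Control values → pooled ranks: 28→4, 29→6, 34→8, 20→3, 12→1, 29→6, 49→12
Rank sum = 4 + 6 + 8 + 3 + 1 + 6 + 12 = 40

40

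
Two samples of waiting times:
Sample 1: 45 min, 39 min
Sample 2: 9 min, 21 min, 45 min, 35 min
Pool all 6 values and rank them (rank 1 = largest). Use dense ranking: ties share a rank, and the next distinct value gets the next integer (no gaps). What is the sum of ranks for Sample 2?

Sorted (descending): 45, 45, 39, 35, 21, 9
The 2 values of 45 share dense rank 1.
Remaining distinct values take the next consecutive integers.
Sample 2 values → pooled ranks: 9→5, 21→4, 45→1, 35→3
Rank sum = 5 + 4 + 1 + 3 = 13

13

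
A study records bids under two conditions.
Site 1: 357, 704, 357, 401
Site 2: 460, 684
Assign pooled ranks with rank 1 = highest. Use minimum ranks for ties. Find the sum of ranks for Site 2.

Sorted (descending): 704, 684, 460, 401, 357, 357
The 2 values of 357 occupy positions 5–6 → each gets rank 5.
Site 2 values → pooled ranks: 460→3, 684→2
Rank sum = 3 + 2 = 5

5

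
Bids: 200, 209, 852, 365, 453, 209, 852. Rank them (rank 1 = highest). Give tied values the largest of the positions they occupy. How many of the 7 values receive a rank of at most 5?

4

Sorted (descending): 852, 852, 453, 365, 209, 209, 200
The 2 values of 852 occupy positions 1–2 → each gets rank 2.
The 2 values of 209 occupy positions 5–6 → each gets rank 6.
Ranks ≤ 5: {2, 2, 3, 4} → 4 values.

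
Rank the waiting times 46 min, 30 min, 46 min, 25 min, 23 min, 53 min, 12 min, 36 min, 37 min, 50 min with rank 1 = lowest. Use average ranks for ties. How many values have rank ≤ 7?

Sorted (ascending): 12, 23, 25, 30, 36, 37, 46, 46, 50, 53
The 2 values of 46 occupy positions 7–8 → average rank (7+8)/2 = 7.5.
Ranks ≤ 7: {1, 2, 3, 4, 5, 6} → 6 values.

6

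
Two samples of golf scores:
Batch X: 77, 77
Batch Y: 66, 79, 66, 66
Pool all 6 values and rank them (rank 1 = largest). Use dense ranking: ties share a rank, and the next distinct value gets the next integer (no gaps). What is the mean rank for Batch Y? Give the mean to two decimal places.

2.50

Sorted (descending): 79, 77, 77, 66, 66, 66
The 2 values of 77 share dense rank 2.
The 3 values of 66 share dense rank 3.
Remaining distinct values take the next consecutive integers.
Batch Y values → pooled ranks: 66→3, 79→1, 66→3, 66→3
Mean rank = (3 + 1 + 3 + 3) / 4 = 2.50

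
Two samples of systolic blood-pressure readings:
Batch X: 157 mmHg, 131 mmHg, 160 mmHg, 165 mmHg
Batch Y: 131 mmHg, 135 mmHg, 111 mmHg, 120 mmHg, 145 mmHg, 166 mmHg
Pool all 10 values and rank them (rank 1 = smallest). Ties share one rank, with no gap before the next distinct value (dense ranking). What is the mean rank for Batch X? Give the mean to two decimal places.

6.00

Sorted (ascending): 111, 120, 131, 131, 135, 145, 157, 160, 165, 166
The 2 values of 131 share dense rank 3.
Remaining distinct values take the next consecutive integers.
Batch X values → pooled ranks: 157→6, 131→3, 160→7, 165→8
Mean rank = (6 + 3 + 7 + 8) / 4 = 6.00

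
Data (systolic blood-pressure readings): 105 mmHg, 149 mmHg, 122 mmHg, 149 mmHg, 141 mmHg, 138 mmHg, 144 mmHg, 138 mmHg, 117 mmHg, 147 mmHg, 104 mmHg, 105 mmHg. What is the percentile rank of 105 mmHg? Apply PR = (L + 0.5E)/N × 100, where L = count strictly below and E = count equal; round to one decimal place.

16.7

N = 12.
Strictly below 105: 1. Equal to 105: 2.
PR = (1 + 0.5·2)/12 × 100 = 16.7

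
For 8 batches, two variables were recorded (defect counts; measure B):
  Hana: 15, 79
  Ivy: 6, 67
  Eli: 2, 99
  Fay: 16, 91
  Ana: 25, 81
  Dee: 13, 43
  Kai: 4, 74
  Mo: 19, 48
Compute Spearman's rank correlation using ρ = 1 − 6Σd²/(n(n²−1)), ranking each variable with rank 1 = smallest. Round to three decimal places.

-0.095

Ranks of variable 1: 5, 3, 1, 6, 8, 4, 2, 7
Ranks of variable 2: 5, 3, 8, 7, 6, 1, 4, 2
d = r₁ − r₂: 0, 0, -7, -1, 2, 3, -2, 5
d²: 0, 0, 49, 1, 4, 9, 4, 25; Σd² = 92
ρ = 1 − 6·92/(8·63) = 1 − 552/504 = -0.095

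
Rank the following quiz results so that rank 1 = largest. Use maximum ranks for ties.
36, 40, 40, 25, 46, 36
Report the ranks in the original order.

5, 3, 3, 6, 1, 5

Sorted (descending): 46, 40, 40, 36, 36, 25
The 2 values of 40 occupy positions 2–3 → each gets rank 3.
The 2 values of 36 occupy positions 4–5 → each gets rank 5.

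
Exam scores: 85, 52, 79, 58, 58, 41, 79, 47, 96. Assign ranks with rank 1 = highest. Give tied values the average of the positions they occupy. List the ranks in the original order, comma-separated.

Sorted (descending): 96, 85, 79, 79, 58, 58, 52, 47, 41
The 2 values of 79 occupy positions 3–4 → average rank (3+4)/2 = 3.5.
The 2 values of 58 occupy positions 5–6 → average rank (5+6)/2 = 5.5.

2, 7, 3.5, 5.5, 5.5, 9, 3.5, 8, 1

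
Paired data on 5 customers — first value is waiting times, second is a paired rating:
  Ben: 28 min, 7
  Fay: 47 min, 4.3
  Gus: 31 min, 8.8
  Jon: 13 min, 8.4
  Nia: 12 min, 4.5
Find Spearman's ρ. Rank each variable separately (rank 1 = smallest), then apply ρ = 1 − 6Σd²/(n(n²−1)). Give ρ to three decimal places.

-0.100

Ranks of variable 1: 3, 5, 4, 2, 1
Ranks of variable 2: 3, 1, 5, 4, 2
d = r₁ − r₂: 0, 4, -1, -2, -1
d²: 0, 16, 1, 4, 1; Σd² = 22
ρ = 1 − 6·22/(5·24) = 1 − 132/120 = -0.100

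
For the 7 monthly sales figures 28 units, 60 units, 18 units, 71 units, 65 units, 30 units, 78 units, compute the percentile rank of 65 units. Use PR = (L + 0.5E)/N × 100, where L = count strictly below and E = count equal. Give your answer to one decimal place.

64.3

N = 7.
Strictly below 65: 4. Equal to 65: 1.
PR = (4 + 0.5·1)/7 × 100 = 64.3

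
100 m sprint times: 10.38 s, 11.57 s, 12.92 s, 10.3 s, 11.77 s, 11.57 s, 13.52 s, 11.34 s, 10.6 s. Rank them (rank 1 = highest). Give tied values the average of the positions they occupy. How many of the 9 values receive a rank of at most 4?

3

Sorted (descending): 13.52, 12.92, 11.77, 11.57, 11.57, 11.34, 10.6, 10.38, 10.3
The 2 values of 11.57 occupy positions 4–5 → average rank (4+5)/2 = 4.5.
Ranks ≤ 4: {1, 2, 3} → 3 values.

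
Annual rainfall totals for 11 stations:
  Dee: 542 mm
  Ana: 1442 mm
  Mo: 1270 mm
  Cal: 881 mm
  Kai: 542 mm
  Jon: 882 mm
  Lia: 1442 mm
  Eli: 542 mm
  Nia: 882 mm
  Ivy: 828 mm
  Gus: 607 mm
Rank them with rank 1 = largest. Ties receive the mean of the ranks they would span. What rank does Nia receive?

Sorted (descending): 1442, 1442, 1270, 882, 882, 881, 828, 607, 542, 542, 542
The 2 values of 1442 occupy positions 1–2 → average rank (1+2)/2 = 1.5.
The 2 values of 882 occupy positions 4–5 → average rank (4+5)/2 = 4.5.
The 3 values of 542 occupy positions 9–11 → average rank 10.
Nia has value 882 mm → rank 4.5.

4.5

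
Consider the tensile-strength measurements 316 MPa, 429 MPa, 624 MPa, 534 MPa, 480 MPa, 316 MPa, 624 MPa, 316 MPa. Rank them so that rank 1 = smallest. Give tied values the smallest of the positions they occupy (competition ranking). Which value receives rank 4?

429

Sorted (ascending): 316, 316, 316, 429, 480, 534, 624, 624
The 3 values of 316 occupy positions 1–3 → each gets rank 1.
The 2 values of 624 occupy positions 7–8 → each gets rank 7.
Rank 4 → value 429.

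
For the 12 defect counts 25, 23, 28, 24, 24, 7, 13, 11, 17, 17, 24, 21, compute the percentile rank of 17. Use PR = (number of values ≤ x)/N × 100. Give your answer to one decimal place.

41.7

N = 12.
Strictly below 17: 3. Equal to 17: 2.
PR = 5/12 × 100 = 41.7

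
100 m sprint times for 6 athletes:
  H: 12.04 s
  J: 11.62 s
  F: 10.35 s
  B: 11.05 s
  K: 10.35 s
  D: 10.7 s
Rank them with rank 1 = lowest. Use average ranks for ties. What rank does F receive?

1.5

Sorted (ascending): 10.35, 10.35, 10.7, 11.05, 11.62, 12.04
The 2 values of 10.35 occupy positions 1–2 → average rank (1+2)/2 = 1.5.
F has value 10.35 s → rank 1.5.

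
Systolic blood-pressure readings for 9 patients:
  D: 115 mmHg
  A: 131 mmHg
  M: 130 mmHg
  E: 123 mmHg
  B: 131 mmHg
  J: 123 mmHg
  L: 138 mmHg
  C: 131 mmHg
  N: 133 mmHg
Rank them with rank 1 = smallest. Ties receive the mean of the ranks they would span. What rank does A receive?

Sorted (ascending): 115, 123, 123, 130, 131, 131, 131, 133, 138
The 2 values of 123 occupy positions 2–3 → average rank (2+3)/2 = 2.5.
The 3 values of 131 occupy positions 5–7 → average rank 6.
A has value 131 mmHg → rank 6.

6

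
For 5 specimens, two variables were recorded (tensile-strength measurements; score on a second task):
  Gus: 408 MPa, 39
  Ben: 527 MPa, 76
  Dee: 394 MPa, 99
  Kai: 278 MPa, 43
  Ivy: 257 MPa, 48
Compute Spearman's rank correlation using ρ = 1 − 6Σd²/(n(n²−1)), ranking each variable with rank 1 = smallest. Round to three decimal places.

0.100

Ranks of variable 1: 4, 5, 3, 2, 1
Ranks of variable 2: 1, 4, 5, 2, 3
d = r₁ − r₂: 3, 1, -2, 0, -2
d²: 9, 1, 4, 0, 4; Σd² = 18
ρ = 1 − 6·18/(5·24) = 1 − 108/120 = 0.100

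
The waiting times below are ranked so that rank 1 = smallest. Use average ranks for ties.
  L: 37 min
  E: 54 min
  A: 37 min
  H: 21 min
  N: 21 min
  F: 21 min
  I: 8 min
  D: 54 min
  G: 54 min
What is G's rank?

Sorted (ascending): 8, 21, 21, 21, 37, 37, 54, 54, 54
The 3 values of 21 occupy positions 2–4 → average rank 3.
The 2 values of 37 occupy positions 5–6 → average rank (5+6)/2 = 5.5.
The 3 values of 54 occupy positions 7–9 → average rank 8.
G has value 54 min → rank 8.

8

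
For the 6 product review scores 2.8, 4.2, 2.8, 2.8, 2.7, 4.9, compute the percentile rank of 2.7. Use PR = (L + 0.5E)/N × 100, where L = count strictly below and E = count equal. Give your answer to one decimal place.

8.3

N = 6.
Strictly below 2.7: 0. Equal to 2.7: 1.
PR = (0 + 0.5·1)/6 × 100 = 8.3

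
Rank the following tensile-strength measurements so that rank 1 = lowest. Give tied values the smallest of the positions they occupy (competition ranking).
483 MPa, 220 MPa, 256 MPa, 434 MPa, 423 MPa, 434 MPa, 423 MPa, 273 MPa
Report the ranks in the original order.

Sorted (ascending): 220, 256, 273, 423, 423, 434, 434, 483
The 2 values of 423 occupy positions 4–5 → each gets rank 4.
The 2 values of 434 occupy positions 6–7 → each gets rank 6.

8, 1, 2, 6, 4, 6, 4, 3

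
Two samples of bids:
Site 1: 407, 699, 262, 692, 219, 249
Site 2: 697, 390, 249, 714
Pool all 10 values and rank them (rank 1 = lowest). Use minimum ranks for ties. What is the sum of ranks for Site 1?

Sorted (ascending): 219, 249, 249, 262, 390, 407, 692, 697, 699, 714
The 2 values of 249 occupy positions 2–3 → each gets rank 2.
Site 1 values → pooled ranks: 407→6, 699→9, 262→4, 692→7, 219→1, 249→2
Rank sum = 6 + 9 + 4 + 7 + 1 + 2 = 29

29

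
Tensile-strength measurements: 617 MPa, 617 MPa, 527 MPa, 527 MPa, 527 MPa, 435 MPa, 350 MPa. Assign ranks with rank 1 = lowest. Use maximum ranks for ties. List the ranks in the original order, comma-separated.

Sorted (ascending): 350, 435, 527, 527, 527, 617, 617
The 3 values of 527 occupy positions 3–5 → each gets rank 5.
The 2 values of 617 occupy positions 6–7 → each gets rank 7.

7, 7, 5, 5, 5, 2, 1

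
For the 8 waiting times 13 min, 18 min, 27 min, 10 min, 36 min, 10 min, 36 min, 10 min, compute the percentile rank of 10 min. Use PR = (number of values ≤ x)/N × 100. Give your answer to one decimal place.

N = 8.
Strictly below 10: 0. Equal to 10: 3.
PR = 3/8 × 100 = 37.5

37.5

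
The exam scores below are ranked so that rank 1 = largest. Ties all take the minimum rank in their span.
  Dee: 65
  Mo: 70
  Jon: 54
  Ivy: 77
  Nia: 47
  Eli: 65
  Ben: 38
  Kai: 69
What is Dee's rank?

4

Sorted (descending): 77, 70, 69, 65, 65, 54, 47, 38
The 2 values of 65 occupy positions 4–5 → each gets rank 4.
Dee has value 65 → rank 4.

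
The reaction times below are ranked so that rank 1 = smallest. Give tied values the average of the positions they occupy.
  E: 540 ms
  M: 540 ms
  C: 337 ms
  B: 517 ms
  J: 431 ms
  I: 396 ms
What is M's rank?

Sorted (ascending): 337, 396, 431, 517, 540, 540
The 2 values of 540 occupy positions 5–6 → average rank (5+6)/2 = 5.5.
M has value 540 ms → rank 5.5.

5.5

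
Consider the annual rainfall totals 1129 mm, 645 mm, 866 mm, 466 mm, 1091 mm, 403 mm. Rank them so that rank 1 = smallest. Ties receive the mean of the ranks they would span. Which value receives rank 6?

1129

Sorted (ascending): 403, 466, 645, 866, 1091, 1129
No ties — each value takes its position as its rank.
Rank 6 → value 1129.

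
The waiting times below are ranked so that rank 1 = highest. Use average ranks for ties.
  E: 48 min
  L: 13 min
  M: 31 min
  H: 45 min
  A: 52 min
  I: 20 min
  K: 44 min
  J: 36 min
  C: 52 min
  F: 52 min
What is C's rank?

Sorted (descending): 52, 52, 52, 48, 45, 44, 36, 31, 20, 13
The 3 values of 52 occupy positions 1–3 → average rank 2.
C has value 52 min → rank 2.

2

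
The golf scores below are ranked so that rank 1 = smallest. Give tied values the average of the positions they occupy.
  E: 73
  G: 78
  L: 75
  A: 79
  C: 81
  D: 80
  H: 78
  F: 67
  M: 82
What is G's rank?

4.5

Sorted (ascending): 67, 73, 75, 78, 78, 79, 80, 81, 82
The 2 values of 78 occupy positions 4–5 → average rank (4+5)/2 = 4.5.
G has value 78 → rank 4.5.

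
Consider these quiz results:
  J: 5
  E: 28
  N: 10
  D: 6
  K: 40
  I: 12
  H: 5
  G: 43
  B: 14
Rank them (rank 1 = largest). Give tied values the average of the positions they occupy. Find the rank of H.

8.5

Sorted (descending): 43, 40, 28, 14, 12, 10, 6, 5, 5
The 2 values of 5 occupy positions 8–9 → average rank (8+9)/2 = 8.5.
H has value 5 → rank 8.5.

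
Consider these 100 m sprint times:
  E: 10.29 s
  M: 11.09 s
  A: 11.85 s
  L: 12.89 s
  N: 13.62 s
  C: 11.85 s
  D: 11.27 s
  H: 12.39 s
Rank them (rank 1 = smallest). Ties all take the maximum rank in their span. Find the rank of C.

Sorted (ascending): 10.29, 11.09, 11.27, 11.85, 11.85, 12.39, 12.89, 13.62
The 2 values of 11.85 occupy positions 4–5 → each gets rank 5.
C has value 11.85 s → rank 5.

5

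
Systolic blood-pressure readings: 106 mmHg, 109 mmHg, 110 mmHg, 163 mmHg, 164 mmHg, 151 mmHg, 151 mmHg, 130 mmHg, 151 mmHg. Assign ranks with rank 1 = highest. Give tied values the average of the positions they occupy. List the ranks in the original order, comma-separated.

Sorted (descending): 164, 163, 151, 151, 151, 130, 110, 109, 106
The 3 values of 151 occupy positions 3–5 → average rank 4.

9, 8, 7, 2, 1, 4, 4, 6, 4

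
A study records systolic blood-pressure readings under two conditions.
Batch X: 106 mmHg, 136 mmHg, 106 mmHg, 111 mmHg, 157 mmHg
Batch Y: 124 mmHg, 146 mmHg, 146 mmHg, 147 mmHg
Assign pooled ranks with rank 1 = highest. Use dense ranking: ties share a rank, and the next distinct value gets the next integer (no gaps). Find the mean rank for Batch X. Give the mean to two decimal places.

Sorted (descending): 157, 147, 146, 146, 136, 124, 111, 106, 106
The 2 values of 146 share dense rank 3.
The 2 values of 106 share dense rank 7.
Remaining distinct values take the next consecutive integers.
Batch X values → pooled ranks: 106→7, 136→4, 106→7, 111→6, 157→1
Mean rank = (7 + 4 + 7 + 6 + 1) / 5 = 5.00

5.00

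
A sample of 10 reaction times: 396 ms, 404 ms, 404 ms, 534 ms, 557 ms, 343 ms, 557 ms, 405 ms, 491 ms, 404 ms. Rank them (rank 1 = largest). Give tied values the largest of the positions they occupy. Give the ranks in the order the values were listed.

9, 8, 8, 3, 2, 10, 2, 5, 4, 8

Sorted (descending): 557, 557, 534, 491, 405, 404, 404, 404, 396, 343
The 2 values of 557 occupy positions 1–2 → each gets rank 2.
The 3 values of 404 occupy positions 6–8 → each gets rank 8.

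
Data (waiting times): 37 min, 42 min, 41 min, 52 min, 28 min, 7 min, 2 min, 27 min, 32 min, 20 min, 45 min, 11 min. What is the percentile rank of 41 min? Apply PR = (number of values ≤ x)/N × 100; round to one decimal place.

75.0

N = 12.
Strictly below 41: 8. Equal to 41: 1.
PR = 9/12 × 100 = 75.0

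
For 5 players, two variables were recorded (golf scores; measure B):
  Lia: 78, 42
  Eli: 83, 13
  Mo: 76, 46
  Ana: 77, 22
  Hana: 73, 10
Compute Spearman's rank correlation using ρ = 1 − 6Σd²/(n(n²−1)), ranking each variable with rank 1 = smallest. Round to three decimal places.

Ranks of variable 1: 4, 5, 2, 3, 1
Ranks of variable 2: 4, 2, 5, 3, 1
d = r₁ − r₂: 0, 3, -3, 0, 0
d²: 0, 9, 9, 0, 0; Σd² = 18
ρ = 1 − 6·18/(5·24) = 1 − 108/120 = 0.100

0.100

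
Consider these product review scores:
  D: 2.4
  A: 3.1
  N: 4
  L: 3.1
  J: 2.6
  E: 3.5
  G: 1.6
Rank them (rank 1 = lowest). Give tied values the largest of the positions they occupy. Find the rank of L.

Sorted (ascending): 1.6, 2.4, 2.6, 3.1, 3.1, 3.5, 4
The 2 values of 3.1 occupy positions 4–5 → each gets rank 5.
L has value 3.1 → rank 5.

5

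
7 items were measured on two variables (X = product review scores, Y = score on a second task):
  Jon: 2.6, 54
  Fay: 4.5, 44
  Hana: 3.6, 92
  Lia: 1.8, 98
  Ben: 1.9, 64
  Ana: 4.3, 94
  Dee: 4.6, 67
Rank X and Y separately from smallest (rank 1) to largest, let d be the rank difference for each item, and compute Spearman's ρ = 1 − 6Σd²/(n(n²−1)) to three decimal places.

-0.321

Ranks of variable 1: 3, 6, 4, 1, 2, 5, 7
Ranks of variable 2: 2, 1, 5, 7, 3, 6, 4
d = r₁ − r₂: 1, 5, -1, -6, -1, -1, 3
d²: 1, 25, 1, 36, 1, 1, 9; Σd² = 74
ρ = 1 − 6·74/(7·48) = 1 − 444/336 = -0.321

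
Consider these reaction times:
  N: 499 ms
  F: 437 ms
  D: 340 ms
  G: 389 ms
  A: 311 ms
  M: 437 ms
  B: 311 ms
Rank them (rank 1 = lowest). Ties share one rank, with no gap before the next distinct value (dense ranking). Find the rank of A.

Sorted (ascending): 311, 311, 340, 389, 437, 437, 499
The 2 values of 311 share dense rank 1.
The 2 values of 437 share dense rank 4.
Remaining distinct values take the next consecutive integers.
A has value 311 ms → rank 1.

1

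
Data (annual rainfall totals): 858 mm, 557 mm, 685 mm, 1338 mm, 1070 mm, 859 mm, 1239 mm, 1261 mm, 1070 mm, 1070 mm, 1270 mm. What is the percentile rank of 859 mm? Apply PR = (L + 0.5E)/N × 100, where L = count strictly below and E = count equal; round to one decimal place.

31.8

N = 11.
Strictly below 859: 3. Equal to 859: 1.
PR = (3 + 0.5·1)/11 × 100 = 31.8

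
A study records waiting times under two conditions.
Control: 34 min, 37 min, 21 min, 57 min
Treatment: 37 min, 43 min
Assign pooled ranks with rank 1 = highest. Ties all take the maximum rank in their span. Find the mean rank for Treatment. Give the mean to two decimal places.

3.00

Sorted (descending): 57, 43, 37, 37, 34, 21
The 2 values of 37 occupy positions 3–4 → each gets rank 4.
Treatment values → pooled ranks: 37→4, 43→2
Mean rank = (4 + 2) / 2 = 3.00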